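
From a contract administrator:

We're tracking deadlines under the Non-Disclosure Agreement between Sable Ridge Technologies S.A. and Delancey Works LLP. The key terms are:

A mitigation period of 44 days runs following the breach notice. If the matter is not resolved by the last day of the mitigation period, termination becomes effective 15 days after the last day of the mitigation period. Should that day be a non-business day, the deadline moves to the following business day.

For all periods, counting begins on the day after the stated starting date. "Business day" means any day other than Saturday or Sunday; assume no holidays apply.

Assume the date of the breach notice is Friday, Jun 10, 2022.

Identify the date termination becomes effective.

Adding 44 calendar days to Jun 10, 2022 gives Jul 24, 2022, which is the last day of the mitigation period.
The date termination becomes effective: 15 calendar days after Jul 24, 2022 is Aug 8, 2022. Aug 8, 2022 is a Monday, so no roll-forward applies.

Aug 8, 2022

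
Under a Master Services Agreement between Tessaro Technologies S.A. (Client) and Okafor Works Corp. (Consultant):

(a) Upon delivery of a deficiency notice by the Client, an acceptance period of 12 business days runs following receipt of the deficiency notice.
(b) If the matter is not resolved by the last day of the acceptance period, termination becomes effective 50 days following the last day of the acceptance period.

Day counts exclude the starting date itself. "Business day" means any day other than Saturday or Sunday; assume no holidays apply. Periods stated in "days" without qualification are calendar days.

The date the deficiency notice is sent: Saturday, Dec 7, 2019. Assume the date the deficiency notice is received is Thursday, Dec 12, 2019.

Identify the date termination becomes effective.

Feb 18, 2020

From Thursday, Dec 12, 2019, 12 business days (Dec 13, Dec 16, Dec 17, Dec 18, …, Dec 26, Dec 27, Dec 30, skipping weekends) brings us to Monday, Dec 30, 2019, which is the last day of the acceptance period.
The date termination becomes effective: 50 calendar days after Dec 30, 2019 is Feb 18, 2020.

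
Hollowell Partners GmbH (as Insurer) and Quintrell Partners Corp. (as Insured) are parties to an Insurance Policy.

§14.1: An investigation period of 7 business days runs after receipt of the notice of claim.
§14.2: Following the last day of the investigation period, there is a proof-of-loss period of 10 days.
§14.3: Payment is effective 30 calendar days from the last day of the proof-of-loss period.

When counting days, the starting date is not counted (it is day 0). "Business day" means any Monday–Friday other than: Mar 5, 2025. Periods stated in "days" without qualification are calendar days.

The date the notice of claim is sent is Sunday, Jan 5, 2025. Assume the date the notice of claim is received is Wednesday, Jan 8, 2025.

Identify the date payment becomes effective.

The last day of the investigation period: 7 business days after Wednesday, Jan 8, 2025, skipping weekends — Jan 9, Jan 10, Jan 13, Jan 14, Jan 15, Jan 16, Jan 17 — lands on Friday, Jan 17, 2025.
The last day of the proof-of-loss period: 10 calendar days after Jan 17, 2025 is Jan 27, 2025.
Adding 30 calendar days to Jan 27, 2025 gives Feb 26, 2025, which is the date payment becomes effective.

Feb 26, 2025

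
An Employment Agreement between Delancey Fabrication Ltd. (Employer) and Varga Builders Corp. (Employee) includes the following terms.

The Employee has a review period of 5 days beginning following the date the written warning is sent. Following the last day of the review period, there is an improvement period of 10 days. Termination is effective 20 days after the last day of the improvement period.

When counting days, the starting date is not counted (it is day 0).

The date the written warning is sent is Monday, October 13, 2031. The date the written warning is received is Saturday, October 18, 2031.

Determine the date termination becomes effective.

November 17, 2031

The last day of the review period: October 13, 2031 + 5 days = October 18, 2031.
Adding 10 calendar days to October 18, 2031 gives October 28, 2031, which is the last day of the improvement period.
Adding 20 calendar days to October 28, 2031 gives November 17, 2031, which is the date termination becomes effective.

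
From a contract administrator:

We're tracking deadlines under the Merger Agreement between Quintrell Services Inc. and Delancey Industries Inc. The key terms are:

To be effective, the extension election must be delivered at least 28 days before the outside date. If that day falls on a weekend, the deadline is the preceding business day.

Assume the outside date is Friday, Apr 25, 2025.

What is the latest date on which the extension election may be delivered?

Apr 25, 2025 minus 28 days is Mar 28, 2025. That is a Friday, so no adjustment is needed.

Mar 28, 2025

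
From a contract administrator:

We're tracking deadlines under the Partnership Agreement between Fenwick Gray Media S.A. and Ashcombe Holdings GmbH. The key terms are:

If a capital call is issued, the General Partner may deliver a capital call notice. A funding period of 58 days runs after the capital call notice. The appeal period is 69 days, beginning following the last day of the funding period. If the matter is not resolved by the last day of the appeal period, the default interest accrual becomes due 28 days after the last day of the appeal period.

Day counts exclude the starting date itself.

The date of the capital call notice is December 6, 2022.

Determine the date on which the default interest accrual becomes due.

May 10, 2023

Adding 58 calendar days to December 6, 2022 gives February 2, 2023, which is the last day of the funding period.
Adding 69 calendar days to February 2, 2023 gives April 12, 2023, which is the last day of the appeal period.
The date on which the default interest accrual becomes due: 28 calendar days after April 12, 2023 is May 10, 2023.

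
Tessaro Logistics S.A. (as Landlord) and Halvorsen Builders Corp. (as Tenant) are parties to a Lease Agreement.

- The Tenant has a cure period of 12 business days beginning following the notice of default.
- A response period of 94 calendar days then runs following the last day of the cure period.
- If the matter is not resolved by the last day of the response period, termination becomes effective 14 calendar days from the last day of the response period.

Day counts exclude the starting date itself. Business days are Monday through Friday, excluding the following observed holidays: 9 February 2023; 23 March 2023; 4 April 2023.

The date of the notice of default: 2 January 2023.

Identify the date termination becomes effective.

From Monday, 2 January 2023, 12 business days (Jan 3, Jan 4, Jan 5, Jan 6, …, Jan 16, Jan 17, Jan 18, skipping weekends) brings us to Wednesday, 18 January 2023, which is the last day of the cure period.
The last day of the response period: 94 calendar days after 18 January 2023 is 22 April 2023.
Adding 14 calendar days to 22 April 2023 gives 6 May 2023, which is the date termination becomes effective.

6 May 2023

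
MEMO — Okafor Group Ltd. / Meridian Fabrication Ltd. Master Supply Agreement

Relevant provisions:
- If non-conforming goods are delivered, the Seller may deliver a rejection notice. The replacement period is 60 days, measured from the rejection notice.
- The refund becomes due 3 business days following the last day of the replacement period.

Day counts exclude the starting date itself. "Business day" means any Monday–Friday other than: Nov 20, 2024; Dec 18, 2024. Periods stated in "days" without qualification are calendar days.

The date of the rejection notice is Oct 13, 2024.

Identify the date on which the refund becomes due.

Dec 17, 2024

Adding 60 calendar days to Oct 13, 2024 gives Dec 12, 2024, which is the last day of the replacement period.
The date on which the refund becomes due: counting 3 business days from Thursday, Dec 12, 2024 (Dec 13, Dec 16, Dec 17, skipping weekends) reaches Tuesday, Dec 17, 2024.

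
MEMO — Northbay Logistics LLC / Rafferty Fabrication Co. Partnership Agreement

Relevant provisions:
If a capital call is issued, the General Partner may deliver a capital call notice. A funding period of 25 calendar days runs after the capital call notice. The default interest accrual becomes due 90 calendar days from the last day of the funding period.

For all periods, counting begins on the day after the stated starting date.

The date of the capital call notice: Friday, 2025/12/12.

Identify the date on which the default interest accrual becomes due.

2026/04/06

The last day of the funding period: 25 calendar days after 2025/12/12 is 2026/01/06.
The date on which the default interest accrual becomes due: 2026/01/06 + 90 days = 2026/04/06.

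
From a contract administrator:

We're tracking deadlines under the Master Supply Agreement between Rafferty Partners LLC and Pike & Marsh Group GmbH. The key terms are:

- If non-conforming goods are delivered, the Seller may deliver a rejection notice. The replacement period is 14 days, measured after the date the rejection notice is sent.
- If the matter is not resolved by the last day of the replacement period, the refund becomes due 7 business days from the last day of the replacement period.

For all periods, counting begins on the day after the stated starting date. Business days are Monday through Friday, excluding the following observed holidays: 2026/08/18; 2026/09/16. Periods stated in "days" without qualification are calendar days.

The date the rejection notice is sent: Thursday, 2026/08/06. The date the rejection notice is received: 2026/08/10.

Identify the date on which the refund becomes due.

2026/08/31

The last day of the replacement period: 2026/08/06 + 14 days = 2026/08/20.
The date on which the refund becomes due: counting 7 business days from Thursday, 2026/08/20 (Aug 21, Aug 24, Aug 25, Aug 26, Aug 27, Aug 28, Aug 31, skipping weekends) reaches Monday, 2026/08/31.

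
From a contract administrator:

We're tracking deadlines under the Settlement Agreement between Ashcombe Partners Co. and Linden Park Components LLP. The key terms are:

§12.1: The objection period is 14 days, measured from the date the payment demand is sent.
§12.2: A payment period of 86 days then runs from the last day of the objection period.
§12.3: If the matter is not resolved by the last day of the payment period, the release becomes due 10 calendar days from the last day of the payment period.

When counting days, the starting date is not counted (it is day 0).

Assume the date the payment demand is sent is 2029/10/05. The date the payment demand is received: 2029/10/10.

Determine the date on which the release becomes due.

The last day of the objection period: 14 calendar days after 2029/10/05 is 2029/10/19.
The last day of the payment period: 86 calendar days after 2029/10/19 is 2030/01/13.
The date on which the release becomes due: 10 calendar days after 2030/01/13 is 2030/01/23.

2030/01/23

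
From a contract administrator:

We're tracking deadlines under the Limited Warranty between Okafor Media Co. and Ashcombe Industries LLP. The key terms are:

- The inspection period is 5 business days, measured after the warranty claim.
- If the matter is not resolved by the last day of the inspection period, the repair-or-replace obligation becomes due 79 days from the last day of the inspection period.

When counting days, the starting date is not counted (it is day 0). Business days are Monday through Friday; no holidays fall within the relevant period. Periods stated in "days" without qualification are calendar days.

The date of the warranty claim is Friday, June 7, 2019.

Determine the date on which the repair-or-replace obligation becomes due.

September 1, 2019

The last day of the inspection period: counting 5 business days from Friday, June 7, 2019 (Jun 10, Jun 11, Jun 12, Jun 13, Jun 14, skipping weekends) reaches Friday, June 14, 2019.
The date on which the repair-or-replace obligation becomes due: 79 calendar days after June 14, 2019 is September 1, 2019.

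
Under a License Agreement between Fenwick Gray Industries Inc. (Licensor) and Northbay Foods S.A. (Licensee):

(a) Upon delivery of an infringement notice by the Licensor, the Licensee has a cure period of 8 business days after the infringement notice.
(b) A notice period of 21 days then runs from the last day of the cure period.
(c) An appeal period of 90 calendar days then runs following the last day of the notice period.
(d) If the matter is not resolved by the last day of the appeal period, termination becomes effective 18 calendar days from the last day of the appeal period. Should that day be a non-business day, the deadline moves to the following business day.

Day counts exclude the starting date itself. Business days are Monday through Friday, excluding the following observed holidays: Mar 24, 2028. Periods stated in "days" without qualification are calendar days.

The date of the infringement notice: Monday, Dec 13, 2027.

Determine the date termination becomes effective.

The last day of the cure period: counting 8 business days from Monday, Dec 13, 2027 (Dec 14, Dec 15, Dec 16, Dec 17, Dec 20, Dec 21, Dec 22, Dec 23, skipping weekends) reaches Thursday, Dec 23, 2027.
The last day of the notice period: Dec 23, 2027 + 21 days = Jan 13, 2028.
Adding 90 calendar days to Jan 13, 2028 gives Apr 12, 2028, which is the last day of the appeal period.
Adding 18 calendar days to Apr 12, 2028 gives Apr 30, 2028, which is the date termination becomes effective. That falls on a Sunday, so it rolls to the next business day, Monday, May 1, 2028.

May 1, 2028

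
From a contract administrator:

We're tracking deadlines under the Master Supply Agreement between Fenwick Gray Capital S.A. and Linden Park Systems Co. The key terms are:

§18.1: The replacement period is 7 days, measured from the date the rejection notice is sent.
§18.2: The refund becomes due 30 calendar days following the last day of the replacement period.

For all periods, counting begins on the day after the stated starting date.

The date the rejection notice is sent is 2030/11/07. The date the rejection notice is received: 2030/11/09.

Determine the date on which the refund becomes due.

2030/12/14

The last day of the replacement period: 7 calendar days after 2030/11/07 is 2030/11/14.
Adding 30 calendar days to 2030/11/14 gives 2030/12/14, which is the date on which the refund becomes due.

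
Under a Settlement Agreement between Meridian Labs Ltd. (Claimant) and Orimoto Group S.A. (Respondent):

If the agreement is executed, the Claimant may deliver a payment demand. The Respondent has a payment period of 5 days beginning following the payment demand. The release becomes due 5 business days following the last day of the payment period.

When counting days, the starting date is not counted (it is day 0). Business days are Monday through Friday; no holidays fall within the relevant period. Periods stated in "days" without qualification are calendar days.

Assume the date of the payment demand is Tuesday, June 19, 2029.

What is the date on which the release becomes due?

June 29, 2029

The last day of the payment period: 5 calendar days after June 19, 2029 is June 24, 2029.
The date on which the release becomes due: 5 business days after Sunday, June 24, 2029, skipping weekends — Jun 25, Jun 26, Jun 27, Jun 28, Jun 29 — lands on Friday, June 29, 2029.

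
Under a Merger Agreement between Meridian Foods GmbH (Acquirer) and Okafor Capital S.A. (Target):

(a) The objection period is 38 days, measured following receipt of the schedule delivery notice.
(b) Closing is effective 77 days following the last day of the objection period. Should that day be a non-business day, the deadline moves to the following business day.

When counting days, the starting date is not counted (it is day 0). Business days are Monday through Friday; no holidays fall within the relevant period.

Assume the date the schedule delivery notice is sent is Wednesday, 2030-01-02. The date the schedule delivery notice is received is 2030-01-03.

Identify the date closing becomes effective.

Adding 38 calendar days to 2030-01-03 gives 2030-02-10, which is the last day of the objection period.
Adding 77 calendar days to 2030-02-10 gives 2030-04-28, which is the date closing becomes effective. That falls on a Sunday, so it rolls to the next business day, Monday, 2030-04-29.

2030-04-29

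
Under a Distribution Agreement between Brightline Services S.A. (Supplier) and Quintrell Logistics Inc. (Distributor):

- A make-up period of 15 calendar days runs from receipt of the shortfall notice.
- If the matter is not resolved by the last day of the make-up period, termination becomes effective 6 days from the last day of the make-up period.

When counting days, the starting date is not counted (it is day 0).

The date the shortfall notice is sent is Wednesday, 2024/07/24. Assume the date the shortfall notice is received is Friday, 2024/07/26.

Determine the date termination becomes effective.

2024/08/16

The last day of the make-up period: 15 calendar days after 2024/07/26 is 2024/08/10.
The date termination becomes effective: 6 calendar days after 2024/08/10 is 2024/08/16.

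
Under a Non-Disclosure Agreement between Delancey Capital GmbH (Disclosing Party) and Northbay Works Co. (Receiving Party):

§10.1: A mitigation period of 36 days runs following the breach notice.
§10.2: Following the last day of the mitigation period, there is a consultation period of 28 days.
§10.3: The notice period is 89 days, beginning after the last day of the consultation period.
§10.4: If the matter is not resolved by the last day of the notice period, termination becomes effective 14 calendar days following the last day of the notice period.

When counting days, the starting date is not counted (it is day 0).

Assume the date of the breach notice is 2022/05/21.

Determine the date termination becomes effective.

2022/11/04

The last day of the mitigation period: 2022/05/21 + 36 days = 2022/06/26.
Adding 28 calendar days to 2022/06/26 gives 2022/07/24, which is the last day of the consultation period.
Adding 89 calendar days to 2022/07/24 gives 2022/10/21, which is the last day of the notice period.
Adding 14 calendar days to 2022/10/21 gives 2022/11/04, which is the date termination becomes effective.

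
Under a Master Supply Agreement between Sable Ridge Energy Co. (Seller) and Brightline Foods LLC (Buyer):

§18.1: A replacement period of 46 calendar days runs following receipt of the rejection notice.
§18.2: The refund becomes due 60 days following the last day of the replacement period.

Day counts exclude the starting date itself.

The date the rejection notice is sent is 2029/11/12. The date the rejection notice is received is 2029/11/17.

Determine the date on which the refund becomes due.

2030/03/03

The last day of the replacement period: 46 calendar days after 2029/11/17 is 2030/01/02.
The date on which the refund becomes due: 60 calendar days after 2030/01/02 is 2030/03/03.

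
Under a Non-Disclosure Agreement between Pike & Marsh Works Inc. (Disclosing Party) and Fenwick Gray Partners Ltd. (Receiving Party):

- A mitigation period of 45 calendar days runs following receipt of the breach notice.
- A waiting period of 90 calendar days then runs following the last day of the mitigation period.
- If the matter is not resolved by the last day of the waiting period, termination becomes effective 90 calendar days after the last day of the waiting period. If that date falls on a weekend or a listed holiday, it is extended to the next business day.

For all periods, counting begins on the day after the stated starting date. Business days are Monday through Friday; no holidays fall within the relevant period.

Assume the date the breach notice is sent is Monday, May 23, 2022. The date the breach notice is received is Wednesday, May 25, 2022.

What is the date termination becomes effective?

Jan 5, 2023

Adding 45 calendar days to May 25, 2022 gives Jul 9, 2022, which is the last day of the mitigation period.
The last day of the waiting period: Jul 9, 2022 + 90 days = Oct 7, 2022.
The date termination becomes effective: 90 calendar days after Oct 7, 2022 is Jan 5, 2023. Jan 5, 2023 is a Thursday, so no roll-forward applies.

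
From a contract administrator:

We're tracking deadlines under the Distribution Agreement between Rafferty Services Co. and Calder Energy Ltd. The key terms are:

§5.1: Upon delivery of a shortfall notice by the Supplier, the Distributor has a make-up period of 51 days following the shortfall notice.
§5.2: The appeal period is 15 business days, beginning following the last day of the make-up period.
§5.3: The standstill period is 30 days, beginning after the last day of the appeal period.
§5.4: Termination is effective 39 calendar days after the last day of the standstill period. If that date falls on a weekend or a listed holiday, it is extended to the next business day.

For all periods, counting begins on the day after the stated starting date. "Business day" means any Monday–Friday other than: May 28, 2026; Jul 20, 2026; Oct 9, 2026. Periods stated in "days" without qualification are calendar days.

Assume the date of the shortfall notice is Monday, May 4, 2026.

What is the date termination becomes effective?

The last day of the make-up period: May 4, 2026 + 51 days = Jun 24, 2026.
The last day of the appeal period: 15 business days after Wednesday, Jun 24, 2026, skipping weekends — Jun 25, Jun 26, Jun 29, Jun 30, …, Jul 13, Jul 14, Jul 15 — lands on Wednesday, Jul 15, 2026.
The last day of the standstill period: 30 calendar days after Jul 15, 2026 is Aug 14, 2026.
The date termination becomes effective: Aug 14, 2026 + 39 days = Sep 22, 2026. Sep 22, 2026 is a Tuesday and is not a listed holiday, so no roll-forward applies.

Sep 22, 2026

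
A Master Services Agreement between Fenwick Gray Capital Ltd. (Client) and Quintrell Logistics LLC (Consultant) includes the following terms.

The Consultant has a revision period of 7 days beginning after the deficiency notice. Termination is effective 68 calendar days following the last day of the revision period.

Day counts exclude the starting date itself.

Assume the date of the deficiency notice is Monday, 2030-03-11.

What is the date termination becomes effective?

2030-05-25

The last day of the revision period: 7 calendar days after 2030-03-11 is 2030-03-18.
The date termination becomes effective: 2030-03-18 + 68 days = 2030-05-25.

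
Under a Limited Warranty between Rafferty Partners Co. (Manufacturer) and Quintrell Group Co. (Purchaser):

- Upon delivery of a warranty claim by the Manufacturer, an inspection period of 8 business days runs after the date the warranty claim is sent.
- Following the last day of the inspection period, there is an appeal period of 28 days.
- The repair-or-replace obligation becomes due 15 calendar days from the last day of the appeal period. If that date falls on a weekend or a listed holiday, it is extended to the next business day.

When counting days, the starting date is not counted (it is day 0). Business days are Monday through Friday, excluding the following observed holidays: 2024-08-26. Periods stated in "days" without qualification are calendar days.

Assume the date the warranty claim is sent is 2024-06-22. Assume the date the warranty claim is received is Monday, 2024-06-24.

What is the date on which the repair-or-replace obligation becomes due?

2024-08-15

The last day of the inspection period: counting 8 business days from Saturday, 2024-06-22 (Jun 24, Jun 25, Jun 26, Jun 27, Jun 28, Jul 1, Jul 2, Jul 3, skipping weekends) reaches Wednesday, 2024-07-03.
The last day of the appeal period: 28 calendar days after 2024-07-03 is 2024-07-31.
Adding 15 calendar days to 2024-07-31 gives 2024-08-15, which is the date on which the repair-or-replace obligation becomes due. 2024-08-15 is a Thursday and is not a listed holiday, so no roll-forward applies.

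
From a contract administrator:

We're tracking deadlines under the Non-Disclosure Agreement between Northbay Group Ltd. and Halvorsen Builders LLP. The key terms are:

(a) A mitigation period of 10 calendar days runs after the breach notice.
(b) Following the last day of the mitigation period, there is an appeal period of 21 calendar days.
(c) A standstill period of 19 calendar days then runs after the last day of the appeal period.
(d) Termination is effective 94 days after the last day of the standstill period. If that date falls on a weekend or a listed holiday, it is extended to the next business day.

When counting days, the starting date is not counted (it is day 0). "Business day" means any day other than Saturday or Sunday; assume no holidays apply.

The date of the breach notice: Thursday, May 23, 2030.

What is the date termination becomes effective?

Adding 10 calendar days to May 23, 2030 gives Jun 2, 2030, which is the last day of the mitigation period.
The last day of the appeal period: 21 calendar days after Jun 2, 2030 is Jun 23, 2030.
The last day of the standstill period: Jun 23, 2030 + 19 days = Jul 12, 2030.
The date termination becomes effective: Jul 12, 2030 + 94 days = Oct 14, 2030. Oct 14, 2030 is a Monday, so no roll-forward applies.

Oct 14, 2030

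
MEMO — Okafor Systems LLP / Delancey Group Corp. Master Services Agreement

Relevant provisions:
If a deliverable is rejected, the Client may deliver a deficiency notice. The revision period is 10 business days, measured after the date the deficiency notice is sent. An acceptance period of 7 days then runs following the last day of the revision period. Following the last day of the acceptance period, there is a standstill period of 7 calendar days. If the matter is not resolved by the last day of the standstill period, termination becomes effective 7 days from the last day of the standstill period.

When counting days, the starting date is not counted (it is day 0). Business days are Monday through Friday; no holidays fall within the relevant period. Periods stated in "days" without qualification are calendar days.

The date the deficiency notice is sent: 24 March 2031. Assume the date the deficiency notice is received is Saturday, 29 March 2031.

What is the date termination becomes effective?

The last day of the revision period: 10 business days after Monday, 24 March 2031, skipping weekends — Mar 25, Mar 26, Mar 27, Mar 28, Mar 31, Apr 1, Apr 2, Apr 3, Apr 4, Apr 7 — lands on Monday, 7 April 2031.
Adding 7 calendar days to 7 April 2031 gives 14 April 2031, which is the last day of the acceptance period.
The last day of the standstill period: 14 April 2031 + 7 days = 21 April 2031.
Adding 7 calendar days to 21 April 2031 gives 28 April 2031, which is the date termination becomes effective.

28 April 2031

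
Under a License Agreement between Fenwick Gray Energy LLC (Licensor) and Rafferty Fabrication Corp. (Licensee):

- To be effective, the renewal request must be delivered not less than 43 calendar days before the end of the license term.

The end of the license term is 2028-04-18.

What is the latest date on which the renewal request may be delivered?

2028-04-18 minus 43 days is 2028-03-06.

2028-03-06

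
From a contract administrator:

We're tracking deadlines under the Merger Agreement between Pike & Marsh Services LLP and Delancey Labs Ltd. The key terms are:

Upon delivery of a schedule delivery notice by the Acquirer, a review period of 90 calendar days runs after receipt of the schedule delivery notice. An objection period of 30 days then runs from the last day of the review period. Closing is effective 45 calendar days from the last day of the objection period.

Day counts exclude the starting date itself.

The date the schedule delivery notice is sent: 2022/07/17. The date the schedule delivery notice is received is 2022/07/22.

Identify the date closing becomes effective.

2023/01/03

The last day of the review period: 90 calendar days after 2022/07/22 is 2022/10/20.
The last day of the objection period: 2022/10/20 + 30 days = 2022/11/19.
The date closing becomes effective: 2022/11/19 + 45 days = 2023/01/03.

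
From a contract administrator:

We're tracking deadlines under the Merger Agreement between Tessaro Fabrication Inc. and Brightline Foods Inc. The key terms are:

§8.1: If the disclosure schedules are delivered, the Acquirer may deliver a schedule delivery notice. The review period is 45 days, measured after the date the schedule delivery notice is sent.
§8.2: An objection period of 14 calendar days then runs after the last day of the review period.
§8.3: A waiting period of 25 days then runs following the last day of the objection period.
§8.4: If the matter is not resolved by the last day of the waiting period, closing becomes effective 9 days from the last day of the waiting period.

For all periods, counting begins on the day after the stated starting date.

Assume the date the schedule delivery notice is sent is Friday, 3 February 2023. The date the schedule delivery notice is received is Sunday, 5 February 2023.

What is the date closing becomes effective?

The last day of the review period: 3 February 2023 + 45 days = 20 March 2023.
Adding 14 calendar days to 20 March 2023 gives 3 April 2023, which is the last day of the objection period.
Adding 25 calendar days to 3 April 2023 gives 28 April 2023, which is the last day of the waiting period.
The date closing becomes effective: 28 April 2023 + 9 days = 7 May 2023.

7 May 2023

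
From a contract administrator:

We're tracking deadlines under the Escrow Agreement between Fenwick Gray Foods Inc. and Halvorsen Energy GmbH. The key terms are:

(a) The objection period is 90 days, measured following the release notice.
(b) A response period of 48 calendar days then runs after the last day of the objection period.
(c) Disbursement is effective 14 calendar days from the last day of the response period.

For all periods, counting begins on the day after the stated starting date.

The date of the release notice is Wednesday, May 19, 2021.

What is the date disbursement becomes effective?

October 18, 2021

Adding 90 calendar days to May 19, 2021 gives August 17, 2021, which is the last day of the objection period.
The last day of the response period: August 17, 2021 + 48 days = October 4, 2021.
The date disbursement becomes effective: October 4, 2021 + 14 days = October 18, 2021.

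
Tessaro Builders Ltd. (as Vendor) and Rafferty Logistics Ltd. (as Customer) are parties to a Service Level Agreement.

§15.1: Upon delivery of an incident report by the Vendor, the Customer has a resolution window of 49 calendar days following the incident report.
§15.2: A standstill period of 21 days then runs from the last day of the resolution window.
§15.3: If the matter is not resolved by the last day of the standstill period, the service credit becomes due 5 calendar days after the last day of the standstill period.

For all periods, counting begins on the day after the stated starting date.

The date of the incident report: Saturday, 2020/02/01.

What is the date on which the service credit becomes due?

2020/04/16

The last day of the resolution window: 49 calendar days after 2020/02/01 is 2020/03/21.
The last day of the standstill period: 2020/03/21 + 21 days = 2020/04/11.
The date on which the service credit becomes due: 5 calendar days after 2020/04/11 is 2020/04/16.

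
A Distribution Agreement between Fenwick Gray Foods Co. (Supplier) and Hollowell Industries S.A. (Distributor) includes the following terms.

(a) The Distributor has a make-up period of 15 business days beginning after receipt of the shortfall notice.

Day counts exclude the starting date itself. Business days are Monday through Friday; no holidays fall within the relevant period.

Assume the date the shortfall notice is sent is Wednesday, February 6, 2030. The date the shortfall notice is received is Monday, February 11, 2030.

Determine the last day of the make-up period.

March 4, 2030

The last day of the make-up period: counting 15 business days from Monday, February 11, 2030 (Feb 12, Feb 13, Feb 14, Feb 15, …, Feb 28, Mar 1, Mar 4, skipping weekends) reaches Monday, March 4, 2030.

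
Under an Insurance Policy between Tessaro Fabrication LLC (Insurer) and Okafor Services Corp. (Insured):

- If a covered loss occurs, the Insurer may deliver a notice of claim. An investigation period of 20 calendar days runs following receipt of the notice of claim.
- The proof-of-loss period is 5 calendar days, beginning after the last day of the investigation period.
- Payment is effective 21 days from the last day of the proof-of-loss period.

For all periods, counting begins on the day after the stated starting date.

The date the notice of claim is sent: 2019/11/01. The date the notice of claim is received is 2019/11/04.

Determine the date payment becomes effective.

2019/12/20

The last day of the investigation period: 2019/11/04 + 20 days = 2019/11/24.
The last day of the proof-of-loss period: 5 calendar days after 2019/11/24 is 2019/11/29.
The date payment becomes effective: 2019/11/29 + 21 days = 2019/12/20.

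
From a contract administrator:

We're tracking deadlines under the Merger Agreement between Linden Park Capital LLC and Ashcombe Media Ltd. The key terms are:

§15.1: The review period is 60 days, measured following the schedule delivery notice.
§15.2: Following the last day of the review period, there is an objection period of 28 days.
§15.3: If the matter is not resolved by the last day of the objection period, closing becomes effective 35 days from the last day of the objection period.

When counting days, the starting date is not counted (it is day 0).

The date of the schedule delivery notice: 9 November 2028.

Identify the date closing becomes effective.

The last day of the review period: 9 November 2028 + 60 days = 8 January 2029.
Adding 28 calendar days to 8 January 2029 gives 5 February 2029, which is the last day of the objection period.
The date closing becomes effective: 35 calendar days after 5 February 2029 is 12 March 2029.

12 March 2029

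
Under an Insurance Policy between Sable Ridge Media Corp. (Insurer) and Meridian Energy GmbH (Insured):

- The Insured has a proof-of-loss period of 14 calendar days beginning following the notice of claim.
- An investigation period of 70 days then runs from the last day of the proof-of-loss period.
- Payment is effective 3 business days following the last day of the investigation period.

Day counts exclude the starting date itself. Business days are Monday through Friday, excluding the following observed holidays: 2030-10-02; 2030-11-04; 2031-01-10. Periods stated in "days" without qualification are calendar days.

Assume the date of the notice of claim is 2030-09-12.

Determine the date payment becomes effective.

The last day of the proof-of-loss period: 14 calendar days after 2030-09-12 is 2030-09-26.
The last day of the investigation period: 70 calendar days after 2030-09-26 is 2030-12-05.
From Thursday, 2030-12-05, 3 business days (Dec 6, Dec 9, Dec 10, skipping weekends) brings us to Tuesday, 2030-12-10, which is the date payment becomes effective.

2030-12-10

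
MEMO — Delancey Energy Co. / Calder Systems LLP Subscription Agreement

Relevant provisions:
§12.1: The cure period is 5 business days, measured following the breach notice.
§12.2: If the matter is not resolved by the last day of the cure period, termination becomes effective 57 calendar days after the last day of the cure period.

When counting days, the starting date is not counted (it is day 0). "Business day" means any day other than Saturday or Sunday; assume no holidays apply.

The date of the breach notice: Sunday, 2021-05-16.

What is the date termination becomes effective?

2021-07-17

The last day of the cure period: 5 business days after Sunday, 2021-05-16, skipping weekends — May 17, May 18, May 19, May 20, May 21 — lands on Friday, 2021-05-21.
The date termination becomes effective: 2021-05-21 + 57 days = 2021-07-17.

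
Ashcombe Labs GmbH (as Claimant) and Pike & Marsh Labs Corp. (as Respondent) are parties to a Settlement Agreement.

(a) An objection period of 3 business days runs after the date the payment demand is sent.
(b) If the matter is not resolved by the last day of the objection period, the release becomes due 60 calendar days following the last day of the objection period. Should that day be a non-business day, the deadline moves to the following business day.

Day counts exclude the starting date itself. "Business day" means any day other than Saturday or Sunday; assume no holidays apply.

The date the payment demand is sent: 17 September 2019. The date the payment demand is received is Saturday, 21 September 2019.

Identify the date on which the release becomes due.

From Tuesday, 17 September 2019, 3 business days (Sep 18, Sep 19, Sep 20, skipping weekends) brings us to Friday, 20 September 2019, which is the last day of the objection period.
The date on which the release becomes due: 20 September 2019 + 60 days = 19 November 2019. 19 November 2019 is a Tuesday, so no roll-forward applies.

19 November 2019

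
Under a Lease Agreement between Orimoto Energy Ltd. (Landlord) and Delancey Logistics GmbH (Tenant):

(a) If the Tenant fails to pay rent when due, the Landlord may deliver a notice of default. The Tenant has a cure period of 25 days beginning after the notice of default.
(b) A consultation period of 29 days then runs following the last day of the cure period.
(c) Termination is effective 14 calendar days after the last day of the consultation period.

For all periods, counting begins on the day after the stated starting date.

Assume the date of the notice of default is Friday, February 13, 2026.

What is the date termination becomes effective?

April 22, 2026

The last day of the cure period: 25 calendar days after February 13, 2026 is March 10, 2026.
Adding 29 calendar days to March 10, 2026 gives April 8, 2026, which is the last day of the consultation period.
Adding 14 calendar days to April 8, 2026 gives April 22, 2026, which is the date termination becomes effective.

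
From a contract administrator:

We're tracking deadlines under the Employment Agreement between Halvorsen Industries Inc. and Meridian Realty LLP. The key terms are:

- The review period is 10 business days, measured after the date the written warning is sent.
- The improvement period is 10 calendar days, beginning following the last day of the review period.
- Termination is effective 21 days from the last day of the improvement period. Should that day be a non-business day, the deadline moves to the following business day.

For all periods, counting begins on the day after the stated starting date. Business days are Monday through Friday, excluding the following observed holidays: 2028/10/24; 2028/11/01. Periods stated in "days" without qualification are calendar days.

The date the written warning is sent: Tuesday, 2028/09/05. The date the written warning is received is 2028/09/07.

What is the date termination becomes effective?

2028/10/20

The last day of the review period: counting 10 business days from Tuesday, 2028/09/05 (Sep 6, Sep 7, Sep 8, Sep 11, Sep 12, Sep 13, Sep 14, Sep 15, Sep 18, Sep 19, skipping weekends) reaches Tuesday, 2028/09/19.
Adding 10 calendar days to 2028/09/19 gives 2028/09/29, which is the last day of the improvement period.
The date termination becomes effective: 2028/09/29 + 21 days = 2028/10/20. 2028/10/20 is a Friday and is not a listed holiday, so no roll-forward applies.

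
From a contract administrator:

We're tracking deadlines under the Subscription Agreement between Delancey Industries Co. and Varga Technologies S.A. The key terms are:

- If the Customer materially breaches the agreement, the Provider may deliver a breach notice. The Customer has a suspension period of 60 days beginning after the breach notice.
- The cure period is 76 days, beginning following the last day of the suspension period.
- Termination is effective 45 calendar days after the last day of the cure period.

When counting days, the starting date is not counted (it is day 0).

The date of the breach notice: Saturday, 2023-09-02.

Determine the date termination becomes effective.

The last day of the suspension period: 2023-09-02 + 60 days = 2023-11-01.
Adding 76 calendar days to 2023-11-01 gives 2024-01-16, which is the last day of the cure period.
The date termination becomes effective: 45 calendar days after 2024-01-16 is 2024-03-01.

2024-03-01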